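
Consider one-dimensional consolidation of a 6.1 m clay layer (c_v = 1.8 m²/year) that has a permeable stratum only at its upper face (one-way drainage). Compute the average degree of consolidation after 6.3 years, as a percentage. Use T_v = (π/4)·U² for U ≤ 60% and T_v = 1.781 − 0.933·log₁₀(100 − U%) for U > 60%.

Drainage path length: H_d = H = 6.1 m (single drainage).
T_v = c_v·t/H_d² = 1.8×6.3/6.1² = 0.30476.
T_v = 0.30476 corresponds to the U > 60% branch:
U = 1 − 10^((1.781 − T_v)/0.933)/100 = 0.6178

U ≈ 61.8 %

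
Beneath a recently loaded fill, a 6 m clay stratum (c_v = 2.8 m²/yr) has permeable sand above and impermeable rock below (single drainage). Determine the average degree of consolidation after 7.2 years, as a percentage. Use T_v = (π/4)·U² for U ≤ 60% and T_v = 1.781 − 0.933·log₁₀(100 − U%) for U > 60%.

Drainage path length: H_d = H = 6 m (single drainage).
T_v = c_v·t/H_d² = 2.8×7.2/6² = 0.56.
T_v = 0.56 corresponds to the U > 60% branch:
U = 1 − 10^((1.781 − T_v)/0.933)/100 = 0.7964

U ≈ 79.6 %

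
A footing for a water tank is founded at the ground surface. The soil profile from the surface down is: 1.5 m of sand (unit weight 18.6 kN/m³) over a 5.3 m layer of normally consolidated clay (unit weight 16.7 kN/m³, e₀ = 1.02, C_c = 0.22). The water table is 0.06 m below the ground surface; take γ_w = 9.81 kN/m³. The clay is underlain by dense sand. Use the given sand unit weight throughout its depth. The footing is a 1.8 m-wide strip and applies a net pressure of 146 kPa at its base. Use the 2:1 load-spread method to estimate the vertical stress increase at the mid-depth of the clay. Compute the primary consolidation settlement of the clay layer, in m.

S_c ≈ 0.217 m

Mid-depth of clay below the ground surface: z = 1.5 + 5.3/2 = 4.15 m.
Total vertical stress at mid-clay: σ_v = 18.6×1.5 + 16.7×2.65 = 72.155 kPa.
Pore pressure: u = 9.81×(4.15 − 0.06) = 40.123 kPa.
Initial effective stress: σ'_0 = σ_v − u = 72.155 − 40.123 = 32.032 kPa.
Stress increase at mid-clay by the 2:1 spreading method:
Δσ = qB/(B+z) = 146×1.8/(1.8+4.15) = 44.168 kPa
Final effective stress: σ'_f = σ'_0 + Δσ = 32.032 + 44.168 = 76.2 kPa.
Normally consolidated clay, so the full stress increment lies on the virgin compression line:
S_c = C_c·H/(1+e₀)·log₁₀(σ'_f/σ'_0) = 0.22×5.3/(1+1.02)×log₁₀(76.2/32.032)
    = 0.57723 × 0.37637 = 0.2173 m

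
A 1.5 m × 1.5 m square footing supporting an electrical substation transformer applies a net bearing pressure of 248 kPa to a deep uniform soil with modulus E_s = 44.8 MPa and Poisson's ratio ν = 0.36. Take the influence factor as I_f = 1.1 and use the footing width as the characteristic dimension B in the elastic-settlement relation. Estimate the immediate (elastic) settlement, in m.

Immediate (elastic) settlement: S_e = q·B·(1−ν²)/E_s · I_f.
E_s = 44.8 MPa = 44800 kPa.
S_e = 248 × 1.5 × (1 − 0.36²) / 44800 × 1.1
    = 248 × 1.5 × 0.8704 / 44800 × 1.1
    = 0.00795 m

S_e ≈ 0.00795 m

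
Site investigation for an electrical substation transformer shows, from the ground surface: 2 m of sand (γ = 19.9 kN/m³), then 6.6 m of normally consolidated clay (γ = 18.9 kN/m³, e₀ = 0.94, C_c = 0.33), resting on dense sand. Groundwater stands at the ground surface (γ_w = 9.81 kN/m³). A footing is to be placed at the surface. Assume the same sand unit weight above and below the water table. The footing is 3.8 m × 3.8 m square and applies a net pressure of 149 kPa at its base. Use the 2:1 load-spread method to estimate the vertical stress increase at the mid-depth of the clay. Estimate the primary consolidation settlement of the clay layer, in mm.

S_c ≈ 203 mm

Mid-depth of clay below the ground surface: z = 2 + 6.6/2 = 5.3 m.
Total vertical stress at mid-clay: σ_v = 19.9×2 + 18.9×3.3 = 102.17 kPa.
Pore pressure: u = 9.81×(5.3 − 0) = 51.993 kPa.
Initial effective stress: σ'_0 = σ_v − u = 102.17 − 51.993 = 50.177 kPa.
Stress increase at mid-clay by the 2:1 spreading method:
Δσ = qBL/((B+z)(L+z)) = 149×3.8×3.8/((3.8+5.3)(3.8+5.3)) = 25.982 kPa
Final effective stress: σ'_f = σ'_0 + Δσ = 50.177 + 25.982 = 76.159 kPa.
Normally consolidated clay, so the full stress increment lies on the virgin compression line:
S_c = C_c·H/(1+e₀)·log₁₀(σ'_f/σ'_0) = 0.33×6.6/(1+0.94)×log₁₀(76.159/50.177)
    = 1.1227 × 0.18122 = 0.2035 m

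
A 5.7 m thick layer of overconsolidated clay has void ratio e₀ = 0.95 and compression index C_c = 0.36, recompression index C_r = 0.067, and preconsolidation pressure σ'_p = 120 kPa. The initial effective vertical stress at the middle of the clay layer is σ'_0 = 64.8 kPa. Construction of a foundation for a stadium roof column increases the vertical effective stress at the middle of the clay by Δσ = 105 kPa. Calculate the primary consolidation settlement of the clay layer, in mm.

Final effective stress: σ'_f = 64.8 + 105 = 169.8 kPa.
σ'_f = 169.8 > σ'_p = 120 kPa, so the stress path crosses the preconsolidation pressure — recompression up to σ'_p, then virgin compression beyond:
S_c = H/(1+e₀)·[C_r·log₁₀(σ'_p/σ'_0) + C_c·log₁₀(σ'_f/σ'_p)]
    = 5.7/1.95 × [0.067×log₁₀(120/64.8) + 0.36×log₁₀(169.8/120)]
    = 2.9231 × [0.01793 + 0.054272] = 0.2111 m

S_c ≈ 211 mm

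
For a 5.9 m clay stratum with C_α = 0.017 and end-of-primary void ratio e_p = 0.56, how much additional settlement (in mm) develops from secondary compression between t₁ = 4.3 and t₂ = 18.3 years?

Secondary compression: S_s = C_α·H/(1+e_p)·log₁₀(t₂/t₁)
S_s = 0.017×5.9/(1+0.56)×log₁₀(18.3/4.3)
    = 0.06429 × 0.629 = 0.04044 m

S_s ≈ 40.4 mm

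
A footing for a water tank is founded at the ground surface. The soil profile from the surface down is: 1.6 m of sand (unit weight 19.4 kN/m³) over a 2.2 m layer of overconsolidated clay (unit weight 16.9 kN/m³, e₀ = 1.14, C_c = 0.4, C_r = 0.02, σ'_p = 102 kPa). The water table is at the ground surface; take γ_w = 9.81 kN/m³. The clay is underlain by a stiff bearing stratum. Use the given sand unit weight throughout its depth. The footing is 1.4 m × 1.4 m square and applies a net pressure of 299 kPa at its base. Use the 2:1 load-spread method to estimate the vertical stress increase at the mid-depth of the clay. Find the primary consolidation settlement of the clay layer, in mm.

S_c ≈ 8.2 mm

Mid-depth of clay below the ground surface: z = 1.6 + 2.2/2 = 2.7 m.
Total vertical stress at mid-clay: σ_v = 19.4×1.6 + 16.9×1.1 = 49.63 kPa.
Pore pressure: u = 9.81×(2.7 − 0) = 26.487 kPa.
Initial effective stress: σ'_0 = σ_v − u = 49.63 − 26.487 = 23.143 kPa.
Stress increase at mid-clay by the 2:1 spreading method:
Δσ = qBL/((B+z)(L+z)) = 299×1.4×1.4/((1.4+2.7)(1.4+2.7)) = 34.863 kPa
Final effective stress: σ'_f = 23.143 + 34.863 = 58.006 kPa.
σ'_f = 58.006 ≤ σ'_p = 102 kPa, so the clay remains overconsolidated and only the recompression index applies:
S_c = C_r·H/(1+e₀)·log₁₀(σ'_f/σ'_0) = 0.02×2.2/2.14×log₁₀(58.006/23.143)
    = 0.02056 × 0.39905 = 0.008204 m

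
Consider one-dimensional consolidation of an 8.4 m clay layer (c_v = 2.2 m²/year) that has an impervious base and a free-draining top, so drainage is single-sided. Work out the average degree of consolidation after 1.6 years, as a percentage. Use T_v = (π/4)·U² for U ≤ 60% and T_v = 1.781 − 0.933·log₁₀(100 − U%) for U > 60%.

U ≈ 25.2 %

Drainage path length: H_d = H = 8.4 m (single drainage).
T_v = c_v·t/H_d² = 2.2×1.6/8.4² = 0.049887.
T_v = 0.049887 corresponds to the U ≤ 60% branch:
U = √(4T_v/π) = 0.252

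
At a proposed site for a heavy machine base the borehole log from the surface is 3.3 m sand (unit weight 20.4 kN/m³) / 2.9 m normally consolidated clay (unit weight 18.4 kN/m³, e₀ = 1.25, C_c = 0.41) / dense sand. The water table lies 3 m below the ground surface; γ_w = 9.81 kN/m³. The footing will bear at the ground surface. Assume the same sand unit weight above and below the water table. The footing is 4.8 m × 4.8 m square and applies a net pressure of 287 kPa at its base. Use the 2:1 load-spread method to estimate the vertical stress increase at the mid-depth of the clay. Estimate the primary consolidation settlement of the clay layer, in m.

S_c ≈ 0.153 m

Mid-depth of clay below the ground surface: z = 3.3 + 2.9/2 = 4.75 m.
Total vertical stress at mid-clay: σ_v = 20.4×3.3 + 18.4×1.45 = 94 kPa.
Pore pressure: u = 9.81×(4.75 − 3) = 17.168 kPa.
Initial effective stress: σ'_0 = σ_v − u = 94 − 17.168 = 76.832 kPa.
Stress increase at mid-clay by the 2:1 spreading method:
Δσ = qBL/((B+z)(L+z)) = 287×4.8×4.8/((4.8+4.75)(4.8+4.75)) = 72.503 kPa
Final effective stress: σ'_f = σ'_0 + Δσ = 76.832 + 72.503 = 149.33 kPa.
Normally consolidated clay, so the full stress increment lies on the virgin compression line:
S_c = C_c·H/(1+e₀)·log₁₀(σ'_f/σ'_0) = 0.41×2.9/(1+1.25)×log₁₀(149.33/76.832)
    = 0.52844 × 0.2886 = 0.1525 m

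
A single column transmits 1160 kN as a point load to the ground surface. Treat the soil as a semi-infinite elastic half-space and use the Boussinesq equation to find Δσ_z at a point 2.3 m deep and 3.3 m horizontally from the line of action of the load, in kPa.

Boussinesq vertical stress below a point load on an elastic half-space:
Δσ_z = 3P/(2πz²) · [1 + (r/z)²]^(−5/2)
r/z = 3.3/2.3 = 1.4348; [1+(r/z)²]^(−5/2) = 0.061121.
Δσ_z = 3×1160/(2π×2.3²) × 0.061121 = 104.7 × 0.061121 = 6.399 kPa

Δσ_z ≈ 6.4 kPa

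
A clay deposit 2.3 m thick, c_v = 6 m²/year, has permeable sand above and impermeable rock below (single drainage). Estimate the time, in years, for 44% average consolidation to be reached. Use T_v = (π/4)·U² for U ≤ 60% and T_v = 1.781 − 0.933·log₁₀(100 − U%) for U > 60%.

Drainage path length: H_d = H = 2.3 m (single drainage).
U ≤ 60%: T_v = (π/4)·U² = (π/4)×0.44² = 0.15205.
t = T_v·H_d²/c_v = 0.15205×2.3²/6 = 0.1341 years.

t ≈ 0.134 years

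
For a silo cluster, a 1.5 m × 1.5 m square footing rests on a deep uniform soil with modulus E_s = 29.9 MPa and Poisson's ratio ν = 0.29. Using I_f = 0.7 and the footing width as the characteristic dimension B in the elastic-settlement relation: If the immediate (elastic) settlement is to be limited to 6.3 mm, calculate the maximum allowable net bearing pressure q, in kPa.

q ≈ 196 kPa

E_s = 29.9 MPa = 29900 kPa.
S_e = q·B·(1−ν²)/E_s · I_f  ⇒  q = S_e·E_s / (B·(1−ν²)·I_f).
q = 0.0063 × 29900 / (1.5 × 0.9159 × 0.7) = 195.9 kPa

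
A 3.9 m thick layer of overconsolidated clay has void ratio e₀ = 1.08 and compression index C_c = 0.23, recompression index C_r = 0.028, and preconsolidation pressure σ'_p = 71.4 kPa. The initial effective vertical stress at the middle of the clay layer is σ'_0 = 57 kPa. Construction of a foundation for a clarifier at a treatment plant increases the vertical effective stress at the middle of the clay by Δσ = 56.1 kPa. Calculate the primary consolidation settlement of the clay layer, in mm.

S_c ≈ 91.3 mm

Final effective stress: σ'_f = 57 + 56.1 = 113.1 kPa.
σ'_f = 113.1 > σ'_p = 71.4 kPa, so the stress path crosses the preconsolidation pressure — recompression up to σ'_p, then virgin compression beyond:
S_c = H/(1+e₀)·[C_r·log₁₀(σ'_p/σ'_0) + C_c·log₁₀(σ'_f/σ'_p)]
    = 3.9/2.08 × [0.028×log₁₀(71.4/57) + 0.23×log₁₀(113.1/71.4)]
    = 1.875 × [0.0027391 + 0.045946] = 0.09128 m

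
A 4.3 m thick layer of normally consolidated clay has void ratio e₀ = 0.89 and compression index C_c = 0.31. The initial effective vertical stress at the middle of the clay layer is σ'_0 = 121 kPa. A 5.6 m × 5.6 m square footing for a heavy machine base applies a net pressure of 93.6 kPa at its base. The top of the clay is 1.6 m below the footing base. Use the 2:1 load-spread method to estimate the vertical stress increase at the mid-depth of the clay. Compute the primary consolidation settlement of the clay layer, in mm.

Mid-depth of clay below the footing base: z = 1.6 + 4.3/2 = 3.75 m.
Stress increase at mid-clay by the 2:1 spreading method:
Δσ = qBL/((B+z)(L+z)) = 93.6×5.6×5.6/((5.6+3.75)(5.6+3.75)) = 33.576 kPa
Final effective stress: σ'_f = σ'_0 + Δσ = 121 + 33.576 = 154.58 kPa.
Normally consolidated clay, so the full stress increment lies on the virgin compression line:
S_c = C_c·H/(1+e₀)·log₁₀(σ'_f/σ'_0) = 0.31×4.3/(1+0.89)×log₁₀(154.58/121)
    = 0.70529 × 0.10637 = 0.07502 m

S_c ≈ 75 mm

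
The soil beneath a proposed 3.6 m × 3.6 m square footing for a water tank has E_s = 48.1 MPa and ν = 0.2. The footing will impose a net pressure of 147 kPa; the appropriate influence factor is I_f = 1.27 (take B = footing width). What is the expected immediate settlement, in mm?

S_e ≈ 13.4 mm

Immediate (elastic) settlement: S_e = q·B·(1−ν²)/E_s · I_f.
E_s = 48.1 MPa = 48100 kPa.
S_e = 147 × 3.6 × (1 − 0.2²) / 48100 × 1.27
    = 147 × 3.6 × 0.96 / 48100 × 1.27
    = 0.01341 m = 13.41 mm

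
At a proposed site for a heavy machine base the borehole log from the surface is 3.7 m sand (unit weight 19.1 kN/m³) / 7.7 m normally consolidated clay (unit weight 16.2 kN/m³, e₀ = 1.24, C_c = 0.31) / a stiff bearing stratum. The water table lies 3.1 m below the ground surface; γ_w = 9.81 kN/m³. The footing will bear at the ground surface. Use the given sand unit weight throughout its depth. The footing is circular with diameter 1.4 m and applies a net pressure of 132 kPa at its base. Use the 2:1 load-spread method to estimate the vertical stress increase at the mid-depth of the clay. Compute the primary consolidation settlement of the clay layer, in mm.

Mid-depth of clay below the ground surface: z = 3.7 + 7.7/2 = 7.55 m.
Total vertical stress at mid-clay: σ_v = 19.1×3.7 + 16.2×3.85 = 133.04 kPa.
Pore pressure: u = 9.81×(7.55 − 3.1) = 43.655 kPa.
Initial effective stress: σ'_0 = σ_v − u = 133.04 − 43.655 = 89.385 kPa.
Stress increase at mid-clay by the 2:1 spreading method:
Δσ ≈ qD²/(D+z)² = 132×1.4²/(1.4+7.55)² = 3.2299 kPa
Final effective stress: σ'_f = σ'_0 + Δσ = 89.385 + 3.2299 = 92.615 kPa.
Normally consolidated clay, so the full stress increment lies on the virgin compression line:
S_c = C_c·H/(1+e₀)·log₁₀(σ'_f/σ'_0) = 0.31×7.7/(1+1.24)×log₁₀(92.615/89.385)
    = 1.0656 × 0.015417 = 0.01643 m

S_c ≈ 16.4 mm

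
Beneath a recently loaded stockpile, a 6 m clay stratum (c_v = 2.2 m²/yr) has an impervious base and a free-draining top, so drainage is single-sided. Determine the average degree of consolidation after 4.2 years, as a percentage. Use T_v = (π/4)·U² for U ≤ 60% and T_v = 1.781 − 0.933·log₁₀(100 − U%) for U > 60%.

Drainage path length: H_d = H = 6 m (single drainage).
T_v = c_v·t/H_d² = 2.2×4.2/6² = 0.25667.
T_v = 0.25667 corresponds to the U ≤ 60% branch:
U = √(4T_v/π) = 0.5717

U ≈ 57.2 %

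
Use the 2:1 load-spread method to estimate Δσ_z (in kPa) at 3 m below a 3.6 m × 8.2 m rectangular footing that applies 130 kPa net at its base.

By the 2:1 method the load spreads at 1 horizontal : 2 vertical, so at depth z the loaded area has grown by z in each plan dimension:
Δσ = qBL/((B+z)(L+z)) = 130×3.6×8.2/((3.6+3)(8.2+3)) = 51.916 kPa

Δσ_z ≈ 51.9 kPa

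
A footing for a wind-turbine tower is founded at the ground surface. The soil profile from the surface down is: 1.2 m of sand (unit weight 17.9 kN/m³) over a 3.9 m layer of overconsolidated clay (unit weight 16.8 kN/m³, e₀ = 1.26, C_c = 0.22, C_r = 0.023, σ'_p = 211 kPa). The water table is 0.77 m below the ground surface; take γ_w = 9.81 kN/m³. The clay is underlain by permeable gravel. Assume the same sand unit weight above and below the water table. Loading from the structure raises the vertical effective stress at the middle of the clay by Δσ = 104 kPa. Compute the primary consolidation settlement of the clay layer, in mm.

S_c ≈ 25.4 mm

Mid-depth of clay below the ground surface: z = 1.2 + 3.9/2 = 3.15 m.
Total vertical stress at mid-clay: σ_v = 17.9×1.2 + 16.8×1.95 = 54.24 kPa.
Pore pressure: u = 9.81×(3.15 − 0.77) = 23.348 kPa.
Initial effective stress: σ'_0 = σ_v − u = 54.24 − 23.348 = 30.892 kPa.
Final effective stress: σ'_f = 30.892 + 104 = 134.89 kPa.
σ'_f = 134.89 ≤ σ'_p = 211 kPa, so the clay remains overconsolidated and only the recompression index applies:
S_c = C_r·H/(1+e₀)·log₁₀(σ'_f/σ'_0) = 0.023×3.9/2.26×log₁₀(134.89/30.892)
    = 0.039691 × 0.64013 = 0.02541 m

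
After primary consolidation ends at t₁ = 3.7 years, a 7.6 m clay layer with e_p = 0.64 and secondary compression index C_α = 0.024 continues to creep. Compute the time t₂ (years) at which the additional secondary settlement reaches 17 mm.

t₂ ≈ 5.26 years

S_s = C_α·H/(1+e_p)·log₁₀(t₂/t₁) ⇒ log₁₀(t₂/t₁) = S_s·(1+e_p)/(C_α·H).
log₁₀(t₂/t₁) = 0.017 × (1+0.64) / (0.024×7.6) = 0.1529
t₂ = t₁ × 10^0.1529 = 3.7 × 1.422 = 5.261 years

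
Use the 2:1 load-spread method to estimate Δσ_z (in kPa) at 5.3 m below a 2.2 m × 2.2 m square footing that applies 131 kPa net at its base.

By the 2:1 method the load spreads at 1 horizontal : 2 vertical, so at depth z the loaded area has grown by z in each plan dimension:
Δσ = qBL/((B+z)(L+z)) = 131×2.2×2.2/((2.2+5.3)(2.2+5.3)) = 11.272 kPa

Δσ_z ≈ 11.3 kPa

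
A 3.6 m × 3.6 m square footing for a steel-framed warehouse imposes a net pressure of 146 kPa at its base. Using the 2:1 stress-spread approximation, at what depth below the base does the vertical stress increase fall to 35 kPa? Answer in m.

z ≈ 3.75 m

2:1 spreading — at depth z the loaded area has grown by z in each plan dimension:
qB²/(B+z)² = Δσ_z ⇒ z = B(√(q/Δσ_z) − 1) = 3.6×(√(146/35) − 1) = 3.753 m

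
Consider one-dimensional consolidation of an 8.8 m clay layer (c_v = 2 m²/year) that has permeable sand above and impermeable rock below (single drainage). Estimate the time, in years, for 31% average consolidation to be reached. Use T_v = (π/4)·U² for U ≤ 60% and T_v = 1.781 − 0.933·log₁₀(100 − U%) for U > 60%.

Drainage path length: H_d = H = 8.8 m (single drainage).
U ≤ 60%: T_v = (π/4)·U² = (π/4)×0.31² = 0.075477.
t = T_v·H_d²/c_v = 0.075477×8.8²/2 = 2.922 years.

t ≈ 2.92 years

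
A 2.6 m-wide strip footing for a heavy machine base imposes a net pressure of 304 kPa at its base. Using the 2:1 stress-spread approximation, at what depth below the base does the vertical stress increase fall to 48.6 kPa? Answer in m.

2:1 spreading — at depth z the loaded area has grown by z in each plan dimension:
qB/(B+z) = Δσ_z ⇒ z = qB/Δσ_z − B = 304×2.6/48.6 − 2.6 = 13.66 m

z ≈ 13.7 m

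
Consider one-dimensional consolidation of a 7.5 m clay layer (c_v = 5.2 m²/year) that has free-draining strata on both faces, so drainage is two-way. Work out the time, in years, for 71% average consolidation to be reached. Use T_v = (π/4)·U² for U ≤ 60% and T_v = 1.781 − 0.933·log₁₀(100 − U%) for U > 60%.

Drainage path length: H_d = H/2 = 3.75 m (double drainage).
U > 60%: T_v = 1.781 − 0.933·log₁₀(100 − 71) = 0.41658.
t = T_v·H_d²/c_v = 0.41658×3.75²/5.2 = 1.127 years.

t ≈ 1.13 years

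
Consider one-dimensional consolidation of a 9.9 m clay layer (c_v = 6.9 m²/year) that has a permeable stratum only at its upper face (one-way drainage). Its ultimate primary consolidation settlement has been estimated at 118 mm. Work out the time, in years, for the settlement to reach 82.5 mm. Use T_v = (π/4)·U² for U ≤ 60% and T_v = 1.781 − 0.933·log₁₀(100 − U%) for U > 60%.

Drainage path length: H_d = H = 9.9 m (single drainage).
U = S(t)/S_ult = 82.5/118 = 0.6992.
U > 60%: T_v = 1.781 − 0.933·log₁₀(100 − 69.915) = 0.4017.
t = T_v·H_d²/c_v = 0.4017×9.9²/6.9 = 5.706 years.

t ≈ 5.71 years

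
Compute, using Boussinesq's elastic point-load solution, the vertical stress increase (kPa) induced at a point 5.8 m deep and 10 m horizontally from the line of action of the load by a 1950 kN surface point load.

Boussinesq vertical stress below a point load on an elastic half-space:
Δσ_z = 3P/(2πz²) · [1 + (r/z)²]^(−5/2)
r/z = 10/5.8 = 1.7241; [1+(r/z)²]^(−5/2) = 0.031791.
Δσ_z = 3×1950/(2π×5.8²) × 0.031791 = 27.677 × 0.031791 = 0.8799 kPa

Δσ_z ≈ 0.88 kPa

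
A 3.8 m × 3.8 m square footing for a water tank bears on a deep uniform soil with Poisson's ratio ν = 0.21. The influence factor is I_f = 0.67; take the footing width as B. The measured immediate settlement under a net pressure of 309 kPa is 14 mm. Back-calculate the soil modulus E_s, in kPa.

E_s ≈ 53700 kPa

S_e = q·B·(1−ν²)/E_s · I_f  ⇒  E_s = q·B·(1−ν²)·I_f / S_e.
E_s = 309 × 3.8 × 0.9559 × 0.67 / 0.014 = 53720 kPa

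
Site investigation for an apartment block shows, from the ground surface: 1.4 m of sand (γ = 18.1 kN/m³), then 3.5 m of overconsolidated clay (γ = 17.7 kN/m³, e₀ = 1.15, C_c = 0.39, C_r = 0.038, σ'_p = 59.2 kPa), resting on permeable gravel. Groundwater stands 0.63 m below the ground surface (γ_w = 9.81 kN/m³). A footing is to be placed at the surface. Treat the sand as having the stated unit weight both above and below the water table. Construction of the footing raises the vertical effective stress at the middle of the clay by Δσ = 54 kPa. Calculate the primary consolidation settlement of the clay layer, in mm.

S_c ≈ 119 mm

Mid-depth of clay below the ground surface: z = 1.4 + 3.5/2 = 3.15 m.
Total vertical stress at mid-clay: σ_v = 18.1×1.4 + 17.7×1.75 = 56.315 kPa.
Pore pressure: u = 9.81×(3.15 − 0.63) = 24.721 kPa.
Initial effective stress: σ'_0 = σ_v − u = 56.315 − 24.721 = 31.594 kPa.
Final effective stress: σ'_f = 31.594 + 54 = 85.594 kPa.
σ'_f = 85.594 > σ'_p = 59.2 kPa, so the stress path crosses the preconsolidation pressure — recompression up to σ'_p, then virgin compression beyond:
S_c = H/(1+e₀)·[C_r·log₁₀(σ'_p/σ'_0) + C_c·log₁₀(σ'_f/σ'_p)]
    = 3.5/2.15 × [0.038×log₁₀(59.2/31.594) + 0.39×log₁₀(85.594/59.2)]
    = 1.6279 × [0.010363 + 0.062447] = 0.1185 m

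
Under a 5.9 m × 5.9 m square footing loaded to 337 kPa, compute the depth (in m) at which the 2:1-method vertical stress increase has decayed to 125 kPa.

2:1 spreading — at depth z the loaded area has grown by z in each plan dimension:
qB²/(B+z)² = Δσ_z ⇒ z = B(√(q/Δσ_z) − 1) = 5.9×(√(337/125) − 1) = 3.788 m

z ≈ 3.79 m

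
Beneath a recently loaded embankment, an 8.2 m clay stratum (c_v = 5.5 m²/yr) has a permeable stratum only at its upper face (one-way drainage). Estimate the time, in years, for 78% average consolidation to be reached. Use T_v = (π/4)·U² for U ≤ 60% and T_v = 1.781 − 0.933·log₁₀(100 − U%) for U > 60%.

Drainage path length: H_d = H = 8.2 m (single drainage).
U > 60%: T_v = 1.781 − 0.933·log₁₀(100 − 78) = 0.52852.
t = T_v·H_d²/c_v = 0.52852×8.2²/5.5 = 6.461 years.

t ≈ 6.46 years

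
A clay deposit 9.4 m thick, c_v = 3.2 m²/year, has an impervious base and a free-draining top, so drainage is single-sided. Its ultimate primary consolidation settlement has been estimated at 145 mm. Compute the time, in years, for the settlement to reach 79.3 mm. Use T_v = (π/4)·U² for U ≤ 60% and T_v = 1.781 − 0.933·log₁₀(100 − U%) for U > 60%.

Drainage path length: H_d = H = 9.4 m (single drainage).
U = S(t)/S_ult = 79.3/145 = 0.5469.
U ≤ 60%: T_v = (π/4)·U² = (π/4)×0.5469² = 0.23491.
t = T_v·H_d²/c_v = 0.23491×9.4²/3.2 = 6.486 years.

t ≈ 6.49 years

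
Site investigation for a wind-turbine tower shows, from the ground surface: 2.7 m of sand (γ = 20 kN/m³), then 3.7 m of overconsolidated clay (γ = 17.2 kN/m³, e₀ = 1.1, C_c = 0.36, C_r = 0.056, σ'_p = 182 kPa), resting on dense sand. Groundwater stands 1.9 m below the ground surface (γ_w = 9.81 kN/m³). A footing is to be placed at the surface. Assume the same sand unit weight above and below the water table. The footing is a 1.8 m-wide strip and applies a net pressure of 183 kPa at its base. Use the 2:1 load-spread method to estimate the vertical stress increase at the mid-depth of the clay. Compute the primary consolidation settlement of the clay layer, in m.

Mid-depth of clay below the ground surface: z = 2.7 + 3.7/2 = 4.55 m.
Total vertical stress at mid-clay: σ_v = 20×2.7 + 17.2×1.85 = 85.82 kPa.
Pore pressure: u = 9.81×(4.55 − 1.9) = 25.997 kPa.
Initial effective stress: σ'_0 = σ_v − u = 85.82 − 25.997 = 59.823 kPa.
Stress increase at mid-clay by the 2:1 spreading method:
Δσ = qB/(B+z) = 183×1.8/(1.8+4.55) = 51.874 kPa
Final effective stress: σ'_f = 59.823 + 51.874 = 111.7 kPa.
σ'_f = 111.7 ≤ σ'_p = 182 kPa, so the clay remains overconsolidated and only the recompression index applies:
S_c = C_r·H/(1+e₀)·log₁₀(σ'_f/σ'_0) = 0.056×3.7/2.1×log₁₀(111.7/59.823)
    = 0.098666 × 0.27118 = 0.02676 m

S_c ≈ 0.0268 m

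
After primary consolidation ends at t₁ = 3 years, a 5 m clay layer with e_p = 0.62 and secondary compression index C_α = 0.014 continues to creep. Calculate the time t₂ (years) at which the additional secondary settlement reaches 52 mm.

S_s = C_α·H/(1+e_p)·log₁₀(t₂/t₁) ⇒ log₁₀(t₂/t₁) = S_s·(1+e_p)/(C_α·H).
log₁₀(t₂/t₁) = 0.052 × (1+0.62) / (0.014×5) = 1.203
t₂ = t₁ × 10^1.203 = 3 × 15.97 = 47.92 years

t₂ ≈ 47.9 years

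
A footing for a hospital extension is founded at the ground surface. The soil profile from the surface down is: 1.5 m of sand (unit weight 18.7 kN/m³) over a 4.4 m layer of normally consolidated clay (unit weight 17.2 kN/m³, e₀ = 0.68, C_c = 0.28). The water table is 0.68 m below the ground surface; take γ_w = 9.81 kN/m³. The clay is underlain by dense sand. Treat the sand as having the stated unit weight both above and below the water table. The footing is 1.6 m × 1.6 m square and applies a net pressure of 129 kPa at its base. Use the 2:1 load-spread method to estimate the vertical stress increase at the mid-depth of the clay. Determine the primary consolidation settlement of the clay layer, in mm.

Mid-depth of clay below the ground surface: z = 1.5 + 4.4/2 = 3.7 m.
Total vertical stress at mid-clay: σ_v = 18.7×1.5 + 17.2×2.2 = 65.89 kPa.
Pore pressure: u = 9.81×(3.7 − 0.68) = 29.626 kPa.
Initial effective stress: σ'_0 = σ_v − u = 65.89 − 29.626 = 36.264 kPa.
Stress increase at mid-clay by the 2:1 spreading method:
Δσ = qBL/((B+z)(L+z)) = 129×1.6×1.6/((1.6+3.7)(1.6+3.7)) = 11.756 kPa
Final effective stress: σ'_f = σ'_0 + Δσ = 36.264 + 11.756 = 48.02 kPa.
Normally consolidated clay, so the full stress increment lies on the virgin compression line:
S_c = C_c·H/(1+e₀)·log₁₀(σ'_f/σ'_0) = 0.28×4.4/(1+0.68)×log₁₀(48.02/36.264)
    = 0.73333 × 0.12195 = 0.08943 m

S_c ≈ 89.4 mm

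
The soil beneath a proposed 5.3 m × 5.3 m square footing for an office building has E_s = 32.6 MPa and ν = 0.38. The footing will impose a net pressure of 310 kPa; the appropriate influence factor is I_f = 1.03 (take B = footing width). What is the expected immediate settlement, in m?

Immediate (elastic) settlement: S_e = q·B·(1−ν²)/E_s · I_f.
E_s = 32.6 MPa = 32600 kPa.
S_e = 310 × 5.3 × (1 − 0.38²) / 32600 × 1.03
    = 310 × 5.3 × 0.8556 / 32600 × 1.03
    = 0.04441 m

S_e ≈ 0.0444 m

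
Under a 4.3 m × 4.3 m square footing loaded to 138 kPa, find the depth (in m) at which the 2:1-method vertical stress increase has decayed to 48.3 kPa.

z ≈ 2.97 m

2:1 spreading — at depth z the loaded area has grown by z in each plan dimension:
qB²/(B+z)² = Δσ_z ⇒ z = B(√(q/Δσ_z) − 1) = 4.3×(√(138/48.3) − 1) = 2.968 m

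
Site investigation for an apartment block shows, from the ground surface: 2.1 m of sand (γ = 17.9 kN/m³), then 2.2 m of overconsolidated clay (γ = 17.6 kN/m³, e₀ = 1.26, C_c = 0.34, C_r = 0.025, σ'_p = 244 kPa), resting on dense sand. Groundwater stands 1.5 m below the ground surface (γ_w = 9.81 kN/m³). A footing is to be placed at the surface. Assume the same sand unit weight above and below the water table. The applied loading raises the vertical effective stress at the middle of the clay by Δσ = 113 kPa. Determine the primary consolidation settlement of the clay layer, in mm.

S_c ≈ 14.1 mm

Mid-depth of clay below the ground surface: z = 2.1 + 2.2/2 = 3.2 m.
Total vertical stress at mid-clay: σ_v = 17.9×2.1 + 17.6×1.1 = 56.95 kPa.
Pore pressure: u = 9.81×(3.2 − 1.5) = 16.677 kPa.
Initial effective stress: σ'_0 = σ_v − u = 56.95 − 16.677 = 40.273 kPa.
Final effective stress: σ'_f = 40.273 + 113 = 153.27 kPa.
σ'_f = 153.27 ≤ σ'_p = 244 kPa, so the clay remains overconsolidated and only the recompression index applies:
S_c = C_r·H/(1+e₀)·log₁₀(σ'_f/σ'_0) = 0.025×2.2/2.26×log₁₀(153.27/40.273)
    = 0.024336 × 0.58044 = 0.01413 m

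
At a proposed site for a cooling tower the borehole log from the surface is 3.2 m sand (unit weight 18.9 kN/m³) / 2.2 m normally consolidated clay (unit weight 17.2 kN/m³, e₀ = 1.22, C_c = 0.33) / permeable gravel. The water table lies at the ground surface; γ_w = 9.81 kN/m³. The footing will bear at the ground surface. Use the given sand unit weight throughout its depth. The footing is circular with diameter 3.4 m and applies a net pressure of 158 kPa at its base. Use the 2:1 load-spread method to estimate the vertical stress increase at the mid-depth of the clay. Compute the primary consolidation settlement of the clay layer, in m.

Mid-depth of clay below the ground surface: z = 3.2 + 2.2/2 = 4.3 m.
Total vertical stress at mid-clay: σ_v = 18.9×3.2 + 17.2×1.1 = 79.4 kPa.
Pore pressure: u = 9.81×(4.3 − 0) = 42.183 kPa.
Initial effective stress: σ'_0 = σ_v − u = 79.4 − 42.183 = 37.217 kPa.
Stress increase at mid-clay by the 2:1 spreading method:
Δσ ≈ qD²/(D+z)² = 158×3.4²/(3.4+4.3)² = 30.806 kPa
Final effective stress: σ'_f = σ'_0 + Δσ = 37.217 + 30.806 = 68.023 kPa.
Normally consolidated clay, so the full stress increment lies on the virgin compression line:
S_c = C_c·H/(1+e₀)·log₁₀(σ'_f/σ'_0) = 0.33×2.2/(1+1.22)×log₁₀(68.023/37.217)
    = 0.32703 × 0.26191 = 0.08565 m

S_c ≈ 0.0857 m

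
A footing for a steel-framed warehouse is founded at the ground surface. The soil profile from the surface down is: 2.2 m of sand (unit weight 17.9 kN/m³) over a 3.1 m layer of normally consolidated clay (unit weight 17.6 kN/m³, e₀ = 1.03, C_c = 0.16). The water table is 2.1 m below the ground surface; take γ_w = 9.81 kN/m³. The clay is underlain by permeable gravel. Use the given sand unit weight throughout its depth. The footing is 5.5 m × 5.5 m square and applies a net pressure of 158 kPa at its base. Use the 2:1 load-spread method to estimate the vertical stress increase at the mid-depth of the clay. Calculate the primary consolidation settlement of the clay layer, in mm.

Mid-depth of clay below the ground surface: z = 2.2 + 3.1/2 = 3.75 m.
Total vertical stress at mid-clay: σ_v = 17.9×2.2 + 17.6×1.55 = 66.66 kPa.
Pore pressure: u = 9.81×(3.75 − 2.1) = 16.186 kPa.
Initial effective stress: σ'_0 = σ_v − u = 66.66 − 16.186 = 50.474 kPa.
Stress increase at mid-clay by the 2:1 spreading method:
Δσ = qBL/((B+z)(L+z)) = 158×5.5×5.5/((5.5+3.75)(5.5+3.75)) = 55.86 kPa
Final effective stress: σ'_f = σ'_0 + Δσ = 50.474 + 55.86 = 106.33 kPa.
Normally consolidated clay, so the full stress increment lies on the virgin compression line:
S_c = C_c·H/(1+e₀)·log₁₀(σ'_f/σ'_0) = 0.16×3.1/(1+1.03)×log₁₀(106.33/50.474)
    = 0.24433 × 0.32359 = 0.07906 m

S_c ≈ 79.1 mm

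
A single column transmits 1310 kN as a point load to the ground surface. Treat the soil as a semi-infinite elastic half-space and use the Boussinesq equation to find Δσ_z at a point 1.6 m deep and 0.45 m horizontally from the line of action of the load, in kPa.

Boussinesq vertical stress below a point load on an elastic half-space:
Δσ_z = 3P/(2πz²) · [1 + (r/z)²]^(−5/2)
r/z = 0.45/1.6 = 0.28125; [1+(r/z)²]^(−5/2) = 0.82669.
Δσ_z = 3×1310/(2π×1.6²) × 0.82669 = 244.33 × 0.82669 = 202 kPa

Δσ_z ≈ 202 kPa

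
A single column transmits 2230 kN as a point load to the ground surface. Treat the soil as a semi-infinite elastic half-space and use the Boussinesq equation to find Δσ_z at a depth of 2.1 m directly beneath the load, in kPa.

Boussinesq vertical stress below a point load on an elastic half-space:
Δσ_z = 3P/(2πz²) · [1 + (r/z)²]^(−5/2)
r/z = 0/2.1 = 0; [1+(r/z)²]^(−5/2) = 1.
Δσ_z = 3×2230/(2π×2.1²) × 1 = 241.44 × 1 = 241.4 kPa

Δσ_z ≈ 241 kPa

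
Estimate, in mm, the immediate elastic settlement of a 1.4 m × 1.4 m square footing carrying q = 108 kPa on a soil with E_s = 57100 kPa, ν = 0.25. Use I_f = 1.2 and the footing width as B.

Immediate (elastic) settlement: S_e = q·B·(1−ν²)/E_s · I_f.
S_e = 108 × 1.4 × (1 − 0.25²) / 57100 × 1.2
    = 108 × 1.4 × 0.9375 / 57100 × 1.2
    = 0.002979 m = 2.979 mm

S_e ≈ 2.98 mm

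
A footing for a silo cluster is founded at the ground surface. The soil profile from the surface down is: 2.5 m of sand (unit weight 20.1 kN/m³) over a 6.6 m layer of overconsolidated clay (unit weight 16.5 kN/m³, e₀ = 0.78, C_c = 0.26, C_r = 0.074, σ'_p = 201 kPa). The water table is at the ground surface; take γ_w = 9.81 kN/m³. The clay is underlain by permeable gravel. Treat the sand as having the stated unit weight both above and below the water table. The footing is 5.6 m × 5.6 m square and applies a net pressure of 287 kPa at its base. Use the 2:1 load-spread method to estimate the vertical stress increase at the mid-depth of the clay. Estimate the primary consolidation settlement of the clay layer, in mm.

Mid-depth of clay below the ground surface: z = 2.5 + 6.6/2 = 5.8 m.
Total vertical stress at mid-clay: σ_v = 20.1×2.5 + 16.5×3.3 = 104.7 kPa.
Pore pressure: u = 9.81×(5.8 − 0) = 56.898 kPa.
Initial effective stress: σ'_0 = σ_v − u = 104.7 − 56.898 = 47.802 kPa.
Stress increase at mid-clay by the 2:1 spreading method:
Δσ = qBL/((B+z)(L+z)) = 287×5.6×5.6/((5.6+5.8)(5.6+5.8)) = 69.255 kPa
Final effective stress: σ'_f = 47.802 + 69.255 = 117.06 kPa.
σ'_f = 117.06 ≤ σ'_p = 201 kPa, so the clay remains overconsolidated and only the recompression index applies:
S_c = C_r·H/(1+e₀)·log₁₀(σ'_f/σ'_0) = 0.074×6.6/1.78×log₁₀(117.06/47.802)
    = 0.27438 × 0.38896 = 0.1067 m

S_c ≈ 107 mm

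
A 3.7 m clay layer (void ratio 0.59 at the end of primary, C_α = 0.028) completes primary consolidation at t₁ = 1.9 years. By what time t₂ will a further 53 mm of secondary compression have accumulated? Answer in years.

t₂ ≈ 12.4 years

S_s = C_α·H/(1+e_p)·log₁₀(t₂/t₁) ⇒ log₁₀(t₂/t₁) = S_s·(1+e_p)/(C_α·H).
log₁₀(t₂/t₁) = 0.053 × (1+0.59) / (0.028×3.7) = 0.8134
t₂ = t₁ × 10^0.8134 = 1.9 × 6.508 = 12.36 years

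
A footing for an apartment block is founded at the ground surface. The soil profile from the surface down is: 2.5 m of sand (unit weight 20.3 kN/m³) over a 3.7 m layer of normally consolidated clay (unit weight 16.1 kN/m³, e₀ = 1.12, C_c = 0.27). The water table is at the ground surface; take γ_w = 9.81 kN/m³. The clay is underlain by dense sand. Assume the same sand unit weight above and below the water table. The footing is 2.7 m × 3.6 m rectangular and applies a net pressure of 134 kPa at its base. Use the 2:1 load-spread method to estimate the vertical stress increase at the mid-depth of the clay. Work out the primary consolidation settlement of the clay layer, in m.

S_c ≈ 0.0979 m

Mid-depth of clay below the ground surface: z = 2.5 + 3.7/2 = 4.35 m.
Total vertical stress at mid-clay: σ_v = 20.3×2.5 + 16.1×1.85 = 80.535 kPa.
Pore pressure: u = 9.81×(4.35 − 0) = 42.673 kPa.
Initial effective stress: σ'_0 = σ_v − u = 80.535 − 42.673 = 37.862 kPa.
Stress increase at mid-clay by the 2:1 spreading method:
Δσ = qBL/((B+z)(L+z)) = 134×2.7×3.6/((2.7+4.35)(3.6+4.35)) = 23.239 kPa
Final effective stress: σ'_f = σ'_0 + Δσ = 37.862 + 23.239 = 61.101 kPa.
Normally consolidated clay, so the full stress increment lies on the virgin compression line:
S_c = C_c·H/(1+e₀)·log₁₀(σ'_f/σ'_0) = 0.27×3.7/(1+1.12)×log₁₀(61.101/37.862)
    = 0.47123 × 0.20784 = 0.09794 m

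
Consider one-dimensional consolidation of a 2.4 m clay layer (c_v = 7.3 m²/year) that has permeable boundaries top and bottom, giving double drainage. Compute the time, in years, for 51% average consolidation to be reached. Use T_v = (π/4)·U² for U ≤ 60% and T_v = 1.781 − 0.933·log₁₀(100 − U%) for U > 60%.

Drainage path length: H_d = H/2 = 1.2 m (double drainage).
U ≤ 60%: T_v = (π/4)·U² = (π/4)×0.51² = 0.20428.
t = T_v·H_d²/c_v = 0.20428×1.2²/7.3 = 0.0403 years.

t ≈ 0.0403 years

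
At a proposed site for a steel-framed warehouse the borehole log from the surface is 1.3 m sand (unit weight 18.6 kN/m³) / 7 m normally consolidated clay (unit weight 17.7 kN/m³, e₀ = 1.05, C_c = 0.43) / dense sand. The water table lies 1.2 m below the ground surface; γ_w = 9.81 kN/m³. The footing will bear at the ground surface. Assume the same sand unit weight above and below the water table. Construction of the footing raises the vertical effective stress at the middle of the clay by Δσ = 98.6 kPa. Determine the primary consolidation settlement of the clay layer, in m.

S_c ≈ 0.688 m

Mid-depth of clay below the ground surface: z = 1.3 + 7/2 = 4.8 m.
Total vertical stress at mid-clay: σ_v = 18.6×1.3 + 17.7×3.5 = 86.13 kPa.
Pore pressure: u = 9.81×(4.8 − 1.2) = 35.316 kPa.
Initial effective stress: σ'_0 = σ_v − u = 86.13 − 35.316 = 50.814 kPa.
Final effective stress: σ'_f = σ'_0 + Δσ = 50.814 + 98.6 = 149.41 kPa.
Normally consolidated clay, so the full stress increment lies on the virgin compression line:
S_c = C_c·H/(1+e₀)·log₁₀(σ'_f/σ'_0) = 0.43×7/(1+1.05)×log₁₀(149.41/50.814)
    = 1.4683 × 0.4684 = 0.6878 m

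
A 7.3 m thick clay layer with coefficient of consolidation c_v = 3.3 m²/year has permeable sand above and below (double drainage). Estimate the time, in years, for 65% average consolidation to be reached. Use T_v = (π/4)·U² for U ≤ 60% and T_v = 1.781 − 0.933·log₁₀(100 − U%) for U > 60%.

t ≈ 1.37 years

Drainage path length: H_d = H/2 = 3.65 m (double drainage).
U > 60%: T_v = 1.781 − 0.933·log₁₀(100 − 65) = 0.34038.
t = T_v·H_d²/c_v = 0.34038×3.65²/3.3 = 1.374 years.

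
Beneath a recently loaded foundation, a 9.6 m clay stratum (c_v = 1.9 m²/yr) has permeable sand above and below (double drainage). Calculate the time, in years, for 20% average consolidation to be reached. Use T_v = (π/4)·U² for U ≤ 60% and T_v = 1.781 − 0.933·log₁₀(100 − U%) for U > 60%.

t ≈ 0.381 years

Drainage path length: H_d = H/2 = 4.8 m (double drainage).
U ≤ 60%: T_v = (π/4)·U² = (π/4)×0.2² = 0.031416.
t = T_v·H_d²/c_v = 0.031416×4.8²/1.9 = 0.381 years.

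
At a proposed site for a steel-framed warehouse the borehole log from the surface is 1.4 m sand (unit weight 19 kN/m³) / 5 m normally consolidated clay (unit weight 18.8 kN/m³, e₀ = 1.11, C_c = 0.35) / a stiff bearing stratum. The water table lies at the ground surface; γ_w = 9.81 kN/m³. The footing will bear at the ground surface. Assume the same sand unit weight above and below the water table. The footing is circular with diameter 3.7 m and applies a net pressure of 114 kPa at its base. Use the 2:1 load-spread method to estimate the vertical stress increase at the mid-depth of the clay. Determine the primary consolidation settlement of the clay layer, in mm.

S_c ≈ 205 mm

Mid-depth of clay below the ground surface: z = 1.4 + 5/2 = 3.9 m.
Total vertical stress at mid-clay: σ_v = 19×1.4 + 18.8×2.5 = 73.6 kPa.
Pore pressure: u = 9.81×(3.9 − 0) = 38.259 kPa.
Initial effective stress: σ'_0 = σ_v − u = 73.6 − 38.259 = 35.341 kPa.
Stress increase at mid-clay by the 2:1 spreading method:
Δσ ≈ qD²/(D+z)² = 114×3.7²/(3.7+3.9)² = 27.02 kPa
Final effective stress: σ'_f = σ'_0 + Δσ = 35.341 + 27.02 = 62.361 kPa.
Normally consolidated clay, so the full stress increment lies on the virgin compression line:
S_c = C_c·H/(1+e₀)·log₁₀(σ'_f/σ'_0) = 0.35×5/(1+1.11)×log₁₀(62.361/35.341)
    = 0.82938 × 0.24663 = 0.2045 m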